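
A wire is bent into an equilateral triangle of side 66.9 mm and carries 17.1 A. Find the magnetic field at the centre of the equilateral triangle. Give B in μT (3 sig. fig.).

Each side is a finite straight segment at perpendicular distance d = a/(2 tan(π/3)) = 0.01931 m from the centre, with end-angles ±π/3.
One side contributes B₁ = (μ₀I/4πd)·2 sin(π/3) = 1.53×10⁻⁴ T.
All 3 sides add in the same direction: B = 3 × 1.53×10⁻⁴ = 4.60×10⁻⁴ T.

B ≈ 460 μT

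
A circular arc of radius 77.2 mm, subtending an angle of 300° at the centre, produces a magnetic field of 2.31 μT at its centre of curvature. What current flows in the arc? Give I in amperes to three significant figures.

I ≈ 0.341 A

For a circular arc, B = μ₀Iφ/(4πR) with φ in radians; here φ = 5.236 rad.
So I = 4πRB/(μ₀φ) = 4π × 0.0772 × 2.31×10⁻⁶ / (4π×10⁻⁷ × 5.236) = 0.341 A.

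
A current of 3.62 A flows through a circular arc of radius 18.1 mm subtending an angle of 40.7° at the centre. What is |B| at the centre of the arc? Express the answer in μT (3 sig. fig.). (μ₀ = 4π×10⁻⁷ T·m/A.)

The Biot–Savart field of a circular arc at its centre is B = μ₀Iφ/(4πR), with φ = 0.7103 rad.
B = (4π×10⁻⁷ × 3.62 × 0.7103) / (4π × 0.0181) = 1.42×10⁻⁵ T.

B ≈ 14.2 μT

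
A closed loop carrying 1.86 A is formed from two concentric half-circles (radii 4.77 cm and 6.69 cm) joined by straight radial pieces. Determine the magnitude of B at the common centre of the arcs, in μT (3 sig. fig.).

B ≈ 3.52 μT

The radial connectors point toward the centre, so dl × r̂ = 0 and they contribute nothing.
Each semicircle gives μ₀I/(4R): inner arc 1.23×10⁻⁵ T, outer arc 8.73×10⁻⁶ T.
The two arcs carry current in opposite angular senses, so their fields oppose: B = |1.23×10⁻⁵ − 8.73×10⁻⁶| = 3.52×10⁻⁶ T.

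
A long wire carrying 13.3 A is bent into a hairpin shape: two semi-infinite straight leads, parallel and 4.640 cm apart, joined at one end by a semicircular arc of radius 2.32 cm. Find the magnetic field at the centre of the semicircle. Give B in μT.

B ≈ 295 μT

The semicircular arc contributes B_arc = μ₀I·π/(4πR) = μ₀I/(4R) = 1.80×10⁻⁴ T.
Each semi-infinite lead is at perpendicular distance R = 0.0232 m from the centre, with the perpendicular foot at its near end, so it contributes μ₀I/(4πR); both point the same way, together 1.15×10⁻⁴ T.
Arc and leads all point the same direction: B = 1.80×10⁻⁴ + 1.15×10⁻⁴ = 2.95×10⁻⁴ T.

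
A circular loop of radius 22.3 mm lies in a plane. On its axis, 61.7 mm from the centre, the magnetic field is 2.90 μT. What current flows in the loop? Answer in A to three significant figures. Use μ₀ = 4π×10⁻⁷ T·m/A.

I ≈ 2.62 A

On the axis of a loop, B = μ₀IR²/[2(R²+z²)^(3/2)], so I = 2B(R²+z²)^(3/2)/(μ₀R²).
R² + z² = 0.0004973 + 0.003807 = 0.004304 m²; raised to 3/2 gives 2.82×10⁻⁴ m³.
I = 2 × 2.90×10⁻⁶ × 2.82×10⁻⁴ / (1.26×10⁻⁶ × 0.0004973) = 2.62 A.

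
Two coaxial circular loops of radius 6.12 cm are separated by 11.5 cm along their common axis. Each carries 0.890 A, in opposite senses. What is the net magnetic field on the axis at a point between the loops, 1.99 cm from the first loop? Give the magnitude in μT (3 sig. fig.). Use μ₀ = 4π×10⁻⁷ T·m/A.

Each loop contributes B = μ₀IR²/[2(R²+z²)^(3/2)] on the axis, with z measured from that loop.
Loop 1 (z = 0.0199 m): B₁ = 7.86×10⁻⁶ T. Loop 2 (z = 0.0951 m): B₂ = 1.45×10⁻⁶ T.
The fields oppose: B = |B₁ − B₂| = 6.41×10⁻⁶ T.

B ≈ 6.41 μT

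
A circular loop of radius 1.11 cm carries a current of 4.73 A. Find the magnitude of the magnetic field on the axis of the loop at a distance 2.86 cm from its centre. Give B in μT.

B ≈ 12.7 μT

On the axis of a circular loop, B = μ₀IR² / [2(R²+z²)^(3/2)].
R² + z² = (0.0111)² + (0.0286)² = 0.0009412 m², and (R²+z²)^(3/2) = 2.89×10⁻⁵ m³.
B = (4π×10⁻⁷ × 4.73 × 0.0001232) / (2 × 2.89×10⁻⁵) = 1.27×10⁻⁵ T.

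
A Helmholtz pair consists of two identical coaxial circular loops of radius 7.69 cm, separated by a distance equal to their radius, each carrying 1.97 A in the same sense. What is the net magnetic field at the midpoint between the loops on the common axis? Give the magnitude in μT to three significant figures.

B ≈ 23.0 μT

Each loop contributes B = μ₀IR²/[2(R²+z²)^(3/2)] on the axis, with z measured from that loop.
Loop 1 (z = 0.03845 m): B₁ = 1.15×10⁻⁵ T. Loop 2 (z = 0.03845 m): B₂ = 1.15×10⁻⁵ T.
The fields add: B = B₁ + B₂ = 2.30×10⁻⁵ T.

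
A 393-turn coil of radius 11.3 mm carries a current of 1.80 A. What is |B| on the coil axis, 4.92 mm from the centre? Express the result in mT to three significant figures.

B ≈ 30.3 mT

For an N-turn flat coil, B = Nμ₀IR²/[2(R²+z²)^(3/2)] with R = 0.0113 m, z = 0.00492 m.
B = 393 × 7.71×10⁻⁵ T = 3.03×10⁻² T.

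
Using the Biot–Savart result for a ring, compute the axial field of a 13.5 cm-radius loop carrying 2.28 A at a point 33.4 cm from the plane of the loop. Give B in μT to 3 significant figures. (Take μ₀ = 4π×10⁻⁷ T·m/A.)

B ≈ 0.558 μT

On the axis of a circular loop, B = μ₀IR² / [2(R²+z²)^(3/2)].
R² + z² = (0.135)² + (0.334)² = 0.1298 m², and (R²+z²)^(3/2) = 4.68×10⁻² m³.
B = (4π×10⁻⁷ × 2.28 × 0.01823) / (2 × 4.68×10⁻²) = 5.58×10⁻⁷ T.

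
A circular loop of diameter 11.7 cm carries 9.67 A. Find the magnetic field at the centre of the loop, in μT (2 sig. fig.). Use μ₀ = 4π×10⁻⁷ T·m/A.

At the centre of a circular loop the Biot–Savart law gives B = μ₀I/(2R) (so R = 0.0585 m).
B = (4π×10⁻⁷ × 9.67) / (2 × 0.0585) = 1.04×10⁻⁴ T.

B ≈ 100 μT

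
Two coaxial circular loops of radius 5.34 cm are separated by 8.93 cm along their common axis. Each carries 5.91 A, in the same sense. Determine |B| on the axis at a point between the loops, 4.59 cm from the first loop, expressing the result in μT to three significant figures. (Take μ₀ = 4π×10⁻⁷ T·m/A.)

Each loop contributes B = μ₀IR²/[2(R²+z²)^(3/2)] on the axis, with z measured from that loop.
Loop 1 (z = 0.0459 m): B₁ = 3.03×10⁻⁵ T. Loop 2 (z = 0.0434 m): B₂ = 3.25×10⁻⁵ T.
The fields add: B = B₁ + B₂ = 6.28×10⁻⁵ T.

B ≈ 62.8 μT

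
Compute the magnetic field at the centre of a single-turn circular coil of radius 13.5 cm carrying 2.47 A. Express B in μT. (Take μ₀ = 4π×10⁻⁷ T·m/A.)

At the centre of a circular loop the Biot–Savart law gives B = μ₀I/(2R).
B = (4π×10⁻⁷ × 2.47) / (2 × 0.135) = 1.15×10⁻⁵ T.

B ≈ 11.5 μT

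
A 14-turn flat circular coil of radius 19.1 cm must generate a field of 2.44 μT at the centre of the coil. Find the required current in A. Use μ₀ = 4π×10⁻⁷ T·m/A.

I ≈ 0.0530 A

For an N-turn coil, B = Nμ₀I/(2R) with R = 0.191 m, so I = 2RB/(Nμ₀) = 2 × 0.191 × 2.44×10⁻⁶ / (14 × 4π×10⁻⁷) = 5.30×10⁻² A.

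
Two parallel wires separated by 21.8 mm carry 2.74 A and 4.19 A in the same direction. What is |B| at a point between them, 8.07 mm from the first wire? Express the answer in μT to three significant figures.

B ≈ 6.87 μT

Each long wire gives B = μ₀I/(2πd). Distances are d₁ = 0.00807 m and d₂ = 0.01373 m.
B₁ = 6.79×10⁻⁵ T, B₂ = 6.10×10⁻⁵ T.
Between parallel currents the two contributions point in opposite directions, so they subtract. B = |B₁ − B₂| = |6.79×10⁻⁵ − 6.10×10⁻⁵| = 6.87×10⁻⁶ T.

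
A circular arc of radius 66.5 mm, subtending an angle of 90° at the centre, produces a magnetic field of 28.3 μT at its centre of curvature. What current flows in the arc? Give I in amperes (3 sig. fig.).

I ≈ 12.0 A

For a circular arc, B = μ₀Iφ/(4πR) with φ in radians; here φ = 1.571 rad.
So I = 4πRB/(μ₀φ) = 4π × 0.0665 × 2.83×10⁻⁵ / (4π×10⁻⁷ × 1.571) = 12.0 A.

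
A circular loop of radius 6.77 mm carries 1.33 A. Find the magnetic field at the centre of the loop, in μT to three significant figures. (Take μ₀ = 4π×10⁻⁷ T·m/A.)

At the centre of a circular loop the Biot–Savart law gives B = μ₀I/(2R).
B = (4π×10⁻⁷ × 1.33) / (2 × 0.00677) = 1.23×10⁻⁴ T.

B ≈ 123 μT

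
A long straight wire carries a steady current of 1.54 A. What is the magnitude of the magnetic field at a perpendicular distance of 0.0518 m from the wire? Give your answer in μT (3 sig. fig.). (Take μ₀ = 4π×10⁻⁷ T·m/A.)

For an infinitely long straight wire, B = μ₀I/(2πd).
B = (4π×10⁻⁷ × 1.54) / (2π × 0.0518) = 5.95×10⁻⁶ T.

B ≈ 5.95 μT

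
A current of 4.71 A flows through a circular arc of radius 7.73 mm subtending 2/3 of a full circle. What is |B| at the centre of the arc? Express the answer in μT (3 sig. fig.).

The Biot–Savart field of a circular arc at its centre is B = μ₀Iφ/(4πR), with φ = 4.189 rad.
B = (4π×10⁻⁷ × 4.71 × 4.189) / (4π × 0.00773) = 2.55×10⁻⁴ T.

B ≈ 255 μT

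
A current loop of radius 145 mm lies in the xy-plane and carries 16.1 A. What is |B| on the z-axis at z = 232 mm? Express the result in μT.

B ≈ 10.4 μT

On the axis of a circular loop, B = μ₀IR² / [2(R²+z²)^(3/2)].
R² + z² = (0.145)² + (0.232)² = 0.07485 m², and (R²+z²)^(3/2) = 2.05×10⁻² m³.
B = (4π×10⁻⁷ × 16.1 × 0.02102) / (2 × 2.05×10⁻²) = 1.04×10⁻⁵ T.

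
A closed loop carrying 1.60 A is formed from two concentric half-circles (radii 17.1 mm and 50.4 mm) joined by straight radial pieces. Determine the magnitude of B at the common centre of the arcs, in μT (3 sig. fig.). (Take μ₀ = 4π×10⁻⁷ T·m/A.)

The radial connectors point toward the centre, so dl × r̂ = 0 and they contribute nothing.
Each semicircle gives μ₀I/(4R): inner arc 2.94×10⁻⁵ T, outer arc 9.97×10⁻⁶ T.
The two arcs carry current in opposite angular senses, so their fields oppose: B = |2.94×10⁻⁵ − 9.97×10⁻⁶| = 1.94×10⁻⁵ T.

B ≈ 19.4 μT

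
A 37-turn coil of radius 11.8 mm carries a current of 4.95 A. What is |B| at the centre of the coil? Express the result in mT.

For an N-turn flat coil, B = Nμ₀I/(2R) with R = 0.0118 m.
B = 37 × 2.64×10⁻⁴ T = 9.75×10⁻³ T.

B ≈ 9.75 mT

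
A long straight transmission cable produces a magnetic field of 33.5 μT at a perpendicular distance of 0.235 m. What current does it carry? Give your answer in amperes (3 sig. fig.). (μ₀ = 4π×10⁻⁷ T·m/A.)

I ≈ 39.4 A

For a long straight wire B = μ₀I/(2πd), so I = 2πdB/μ₀.
I = 2π × 0.235 × 3.35×10⁻⁵ / (4π×10⁻⁷) = 39.4 A.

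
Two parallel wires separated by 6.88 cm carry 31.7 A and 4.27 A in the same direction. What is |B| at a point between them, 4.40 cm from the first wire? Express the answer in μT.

B ≈ 110 μT

Each long wire gives B = μ₀I/(2πd). Distances are d₁ = 0.044 m and d₂ = 0.0248 m.
B₁ = 1.44×10⁻⁴ T, B₂ = 3.44×10⁻⁵ T.
Between parallel currents the two contributions point in opposite directions, so they subtract. B = |B₁ − B₂| = |1.44×10⁻⁴ − 3.44×10⁻⁵| = 1.10×10⁻⁴ T.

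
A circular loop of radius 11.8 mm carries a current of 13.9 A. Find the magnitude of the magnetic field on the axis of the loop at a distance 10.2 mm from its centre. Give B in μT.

B ≈ 320 μT

On the axis of a circular loop, B = μ₀IR² / [2(R²+z²)^(3/2)].
R² + z² = (0.0118)² + (0.0102)² = 0.0002433 m², and (R²+z²)^(3/2) = 3.79×10⁻⁶ m³.
B = (4π×10⁻⁷ × 13.9 × 0.0001392) / (2 × 3.79×10⁻⁶) = 3.20×10⁻⁴ T.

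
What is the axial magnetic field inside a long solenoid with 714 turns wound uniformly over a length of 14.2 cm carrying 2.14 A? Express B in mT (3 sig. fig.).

B ≈ 13.5 mT

Inside a long solenoid, B = μ₀nI with n = 5028 turns/m.
B = 4π×10⁻⁷ × 5028 × 2.14 = 1.35×10⁻² T.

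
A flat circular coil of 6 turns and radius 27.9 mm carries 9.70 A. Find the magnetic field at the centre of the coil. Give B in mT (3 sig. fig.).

For an N-turn flat coil, B = Nμ₀I/(2R) with R = 0.0279 m.
B = 6 × 2.18×10⁻⁴ T = 1.31×10⁻³ T.

B ≈ 1.31 mT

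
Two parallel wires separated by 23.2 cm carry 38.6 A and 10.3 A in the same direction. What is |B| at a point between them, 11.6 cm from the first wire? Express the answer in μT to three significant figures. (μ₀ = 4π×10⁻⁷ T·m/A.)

Each long wire gives B = μ₀I/(2πd). Distances are d₁ = 0.116 m and d₂ = 0.116 m.
B₁ = 6.66×10⁻⁵ T, B₂ = 1.78×10⁻⁵ T.
Between parallel currents the two contributions point in opposite directions, so they subtract. B = |B₁ − B₂| = |6.66×10⁻⁵ − 1.78×10⁻⁵| = 4.88×10⁻⁵ T.

B ≈ 48.8 μT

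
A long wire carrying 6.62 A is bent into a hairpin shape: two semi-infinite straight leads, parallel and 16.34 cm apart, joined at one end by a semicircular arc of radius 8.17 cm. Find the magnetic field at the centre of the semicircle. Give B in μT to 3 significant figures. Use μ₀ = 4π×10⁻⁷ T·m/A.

The semicircular arc contributes B_arc = μ₀I·π/(4πR) = μ₀I/(4R) = 2.55×10⁻⁵ T.
Each semi-infinite lead is at perpendicular distance R = 0.0817 m from the centre, with the perpendicular foot at its near end, so it contributes μ₀I/(4πR); both point the same way, together 1.62×10⁻⁵ T.
Arc and leads all point the same direction: B = 2.55×10⁻⁵ + 1.62×10⁻⁵ = 4.17×10⁻⁵ T.

B ≈ 41.7 μT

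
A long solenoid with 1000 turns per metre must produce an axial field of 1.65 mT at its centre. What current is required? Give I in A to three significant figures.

Inside a long solenoid B = μ₀nI with n = 1000 m⁻¹, so I = B/(μ₀n).
I = 1.65×10⁻³ / (4π×10⁻⁷ × 1000) = 1.31 A.

I ≈ 1.31 A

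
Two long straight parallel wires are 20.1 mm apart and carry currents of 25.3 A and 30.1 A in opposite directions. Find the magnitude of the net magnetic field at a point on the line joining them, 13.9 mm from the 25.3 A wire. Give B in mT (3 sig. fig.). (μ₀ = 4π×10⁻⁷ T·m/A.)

B ≈ 1.33 mT

Each long wire gives B = μ₀I/(2πd). Distances are d₁ = 0.0139 m and d₂ = 0.0062 m.
B₁ = 3.64×10⁻⁴ T, B₂ = 9.71×10⁻⁴ T.
Between antiparallel currents both contributions point the same way, so they add. B = B₁ + B₂ = 3.64×10⁻⁴ + 9.71×10⁻⁴ = 1.33×10⁻³ T.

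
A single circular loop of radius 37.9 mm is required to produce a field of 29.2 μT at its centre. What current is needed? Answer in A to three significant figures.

At the centre of a circular loop B = μ₀I/(2R), so I = 2RB/μ₀.
With R = 0.0379 m, I = 2 × 0.0379 × 2.92×10⁻⁵ / (4π×10⁻⁷) = 1.76 A.

I ≈ 1.76 A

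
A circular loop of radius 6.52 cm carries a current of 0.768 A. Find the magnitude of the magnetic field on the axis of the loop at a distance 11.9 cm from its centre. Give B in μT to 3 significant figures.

B ≈ 0.821 μT

On the axis of a circular loop, B = μ₀IR² / [2(R²+z²)^(3/2)].
R² + z² = (0.0652)² + (0.119)² = 0.01841 m², and (R²+z²)^(3/2) = 2.50×10⁻³ m³.
B = (4π×10⁻⁷ × 0.768 × 0.004251) / (2 × 2.50×10⁻³) = 8.21×10⁻⁷ T.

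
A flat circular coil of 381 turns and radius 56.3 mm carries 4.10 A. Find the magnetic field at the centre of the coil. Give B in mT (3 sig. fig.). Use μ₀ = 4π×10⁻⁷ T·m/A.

For an N-turn flat coil, B = Nμ₀I/(2R) with R = 0.0563 m.
B = 381 × 4.58×10⁻⁵ T = 1.74×10⁻² T.

B ≈ 17.4 mT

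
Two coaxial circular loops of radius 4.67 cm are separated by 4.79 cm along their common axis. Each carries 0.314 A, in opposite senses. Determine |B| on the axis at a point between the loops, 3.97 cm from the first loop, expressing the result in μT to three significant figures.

B ≈ 2.17 μT

Each loop contributes B = μ₀IR²/[2(R²+z²)^(3/2)] on the axis, with z measured from that loop.
Loop 1 (z = 0.0397 m): B₁ = 1.87×10⁻⁶ T. Loop 2 (z = 0.0082 m): B₂ = 4.04×10⁻⁶ T.
The fields oppose: B = |B₁ − B₂| = 2.17×10⁻⁶ T.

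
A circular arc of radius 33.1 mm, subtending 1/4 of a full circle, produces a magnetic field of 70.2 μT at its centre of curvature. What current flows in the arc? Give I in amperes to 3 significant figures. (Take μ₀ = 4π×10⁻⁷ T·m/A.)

For a circular arc, B = μ₀Iφ/(4πR) with φ in radians; here φ = 1.571 rad.
So I = 4πRB/(μ₀φ) = 4π × 0.0331 × 7.02×10⁻⁵ / (4π×10⁻⁷ × 1.571) = 14.8 A.

I ≈ 14.8 A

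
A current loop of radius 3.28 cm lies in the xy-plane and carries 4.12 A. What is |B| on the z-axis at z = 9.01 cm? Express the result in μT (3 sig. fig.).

On the axis of a circular loop, B = μ₀IR² / [2(R²+z²)^(3/2)].
R² + z² = (0.0328)² + (0.0901)² = 0.009194 m², and (R²+z²)^(3/2) = 8.82×10⁻⁴ m³.
B = (4π×10⁻⁷ × 4.12 × 0.001076) / (2 × 8.82×10⁻⁴) = 3.16×10⁻⁶ T.

B ≈ 3.16 μT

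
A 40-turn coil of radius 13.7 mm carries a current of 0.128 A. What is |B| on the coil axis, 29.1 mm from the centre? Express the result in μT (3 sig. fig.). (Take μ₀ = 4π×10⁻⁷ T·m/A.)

B ≈ 18.1 μT

For an N-turn flat coil, B = Nμ₀IR²/[2(R²+z²)^(3/2)] with R = 0.0137 m, z = 0.0291 m.
B = 40 × 4.54×10⁻⁷ T = 1.81×10⁻⁵ T.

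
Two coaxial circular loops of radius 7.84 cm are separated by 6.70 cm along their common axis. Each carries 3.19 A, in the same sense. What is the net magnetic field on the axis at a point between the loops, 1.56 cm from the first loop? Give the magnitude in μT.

B ≈ 39.1 μT

Each loop contributes B = μ₀IR²/[2(R²+z²)^(3/2)] on the axis, with z measured from that loop.
Loop 1 (z = 0.0156 m): B₁ = 2.41×10⁻⁵ T. Loop 2 (z = 0.0514 m): B₂ = 1.50×10⁻⁵ T.
The fields add: B = B₁ + B₂ = 3.91×10⁻⁵ T.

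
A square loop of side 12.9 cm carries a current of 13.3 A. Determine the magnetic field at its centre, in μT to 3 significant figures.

Each side is a finite straight segment at perpendicular distance d = a/(2 tan(π/4)) = 0.0645 m from the centre, with end-angles ±π/4.
One side contributes B₁ = (μ₀I/4πd)·2 sin(π/4) = 2.92×10⁻⁵ T.
All 4 sides add in the same direction: B = 4 × 2.92×10⁻⁵ = 1.17×10⁻⁴ T.

B ≈ 117 μT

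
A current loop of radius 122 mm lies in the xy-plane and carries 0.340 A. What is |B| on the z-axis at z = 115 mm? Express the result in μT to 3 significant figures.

On the axis of a circular loop, B = μ₀IR² / [2(R²+z²)^(3/2)].
R² + z² = (0.122)² + (0.115)² = 0.02811 m², and (R²+z²)^(3/2) = 4.71×10⁻³ m³.
B = (4π×10⁻⁷ × 0.340 × 0.01488) / (2 × 4.71×10⁻³) = 6.75×10⁻⁷ T.

B ≈ 0.675 μT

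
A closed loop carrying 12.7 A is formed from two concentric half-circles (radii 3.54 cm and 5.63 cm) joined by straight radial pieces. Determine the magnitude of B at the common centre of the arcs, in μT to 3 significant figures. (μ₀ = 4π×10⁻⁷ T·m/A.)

B ≈ 41.8 μT

The radial connectors point toward the centre, so dl × r̂ = 0 and they contribute nothing.
Each semicircle gives μ₀I/(4R): inner arc 1.13×10⁻⁴ T, outer arc 7.09×10⁻⁵ T.
The two arcs carry current in opposite angular senses, so their fields oppose: B = |1.13×10⁻⁴ − 7.09×10⁻⁵| = 4.18×10⁻⁵ T.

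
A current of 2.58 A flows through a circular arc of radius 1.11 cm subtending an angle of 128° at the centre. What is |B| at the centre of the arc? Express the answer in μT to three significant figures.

B ≈ 51.9 μT

The Biot–Savart field of a circular arc at its centre is B = μ₀Iφ/(4πR), with φ = 2.234 rad.
B = (4π×10⁻⁷ × 2.58 × 2.234) / (4π × 0.0111) = 5.19×10⁻⁵ T.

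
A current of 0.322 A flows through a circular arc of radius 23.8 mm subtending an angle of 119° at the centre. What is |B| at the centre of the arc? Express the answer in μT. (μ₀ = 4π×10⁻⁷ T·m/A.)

B ≈ 2.81 μT

The Biot–Savart field of a circular arc at its centre is B = μ₀Iφ/(4πR), with φ = 2.077 rad.
B = (4π×10⁻⁷ × 0.322 × 2.077) / (4π × 0.0238) = 2.81×10⁻⁶ T.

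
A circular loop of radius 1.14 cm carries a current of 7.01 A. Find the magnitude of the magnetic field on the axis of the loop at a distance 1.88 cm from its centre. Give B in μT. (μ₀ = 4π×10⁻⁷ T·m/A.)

B ≈ 53.9 μT

On the axis of a circular loop, B = μ₀IR² / [2(R²+z²)^(3/2)].
R² + z² = (0.0114)² + (0.0188)² = 0.0004834 m², and (R²+z²)^(3/2) = 1.06×10⁻⁵ m³.
B = (4π×10⁻⁷ × 7.01 × 0.00013) / (2 × 1.06×10⁻⁵) = 5.39×10⁻⁵ T.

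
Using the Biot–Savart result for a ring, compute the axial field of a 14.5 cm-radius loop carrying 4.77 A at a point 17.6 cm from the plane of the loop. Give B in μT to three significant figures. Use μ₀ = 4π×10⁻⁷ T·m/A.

B ≈ 5.31 μT

On the axis of a circular loop, B = μ₀IR² / [2(R²+z²)^(3/2)].
R² + z² = (0.145)² + (0.176)² = 0.052 m², and (R²+z²)^(3/2) = 1.19×10⁻² m³.
B = (4π×10⁻⁷ × 4.77 × 0.02102) / (2 × 1.19×10⁻²) = 5.31×10⁻⁶ T.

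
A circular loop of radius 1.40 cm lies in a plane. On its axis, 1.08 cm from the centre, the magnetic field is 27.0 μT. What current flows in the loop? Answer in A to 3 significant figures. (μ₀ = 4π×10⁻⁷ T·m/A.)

On the axis of a loop, B = μ₀IR²/[2(R²+z²)^(3/2)], so I = 2B(R²+z²)^(3/2)/(μ₀R²).
R² + z² = 0.000196 + 0.0001166 = 0.0003126 m²; raised to 3/2 gives 5.53×10⁻⁶ m³.
I = 2 × 2.70×10⁻⁵ × 5.53×10⁻⁶ / (1.26×10⁻⁶ × 0.000196) = 1.21 A.

I ≈ 1.21 A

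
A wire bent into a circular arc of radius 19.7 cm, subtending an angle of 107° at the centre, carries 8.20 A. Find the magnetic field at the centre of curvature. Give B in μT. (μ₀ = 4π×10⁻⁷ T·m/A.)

B ≈ 7.77 μT

The Biot–Savart field of a circular arc at its centre is B = μ₀Iφ/(4πR), with φ = 1.868 rad.
B = (4π×10⁻⁷ × 8.20 × 1.868) / (4π × 0.197) = 7.77×10⁻⁶ T.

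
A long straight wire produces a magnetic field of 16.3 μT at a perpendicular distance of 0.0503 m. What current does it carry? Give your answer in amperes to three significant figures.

I ≈ 4.10 A

For a long straight wire B = μ₀I/(2πd), so I = 2πdB/μ₀.
I = 2π × 0.0503 × 1.63×10⁻⁵ / (4π×10⁻⁷) = 4.10 A.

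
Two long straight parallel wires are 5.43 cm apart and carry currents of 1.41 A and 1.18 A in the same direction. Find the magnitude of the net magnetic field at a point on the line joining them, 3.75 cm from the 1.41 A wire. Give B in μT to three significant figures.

B ≈ 6.53 μT

Each long wire gives B = μ₀I/(2πd). Distances are d₁ = 0.0375 m and d₂ = 0.0168 m.
B₁ = 7.52×10⁻⁶ T, B₂ = 1.40×10⁻⁵ T.
Between parallel currents the two contributions point in opposite directions, so they subtract. B = |B₁ − B₂| = |7.52×10⁻⁶ − 1.40×10⁻⁵| = 6.53×10⁻⁶ T.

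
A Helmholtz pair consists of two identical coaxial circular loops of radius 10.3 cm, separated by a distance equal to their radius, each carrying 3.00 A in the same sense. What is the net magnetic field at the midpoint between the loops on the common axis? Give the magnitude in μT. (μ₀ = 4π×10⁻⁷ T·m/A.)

Each loop contributes B = μ₀IR²/[2(R²+z²)^(3/2)] on the axis, with z measured from that loop.
Loop 1 (z = 0.0515 m): B₁ = 1.31×10⁻⁵ T. Loop 2 (z = 0.0515 m): B₂ = 1.31×10⁻⁵ T.
The fields add: B = B₁ + B₂ = 2.62×10⁻⁵ T.

B ≈ 26.2 μT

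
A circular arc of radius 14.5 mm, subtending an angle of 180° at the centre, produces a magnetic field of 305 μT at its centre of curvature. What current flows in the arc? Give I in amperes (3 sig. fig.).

For a circular arc, B = μ₀Iφ/(4πR) with φ in radians; here φ = 3.142 rad.
So I = 4πRB/(μ₀φ) = 4π × 0.0145 × 3.05×10⁻⁴ / (4π×10⁻⁷ × 3.142) = 14.1 A.

I ≈ 14.1 A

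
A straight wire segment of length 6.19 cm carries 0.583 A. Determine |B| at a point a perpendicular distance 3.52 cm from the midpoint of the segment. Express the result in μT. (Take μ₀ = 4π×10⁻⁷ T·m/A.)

For a finite straight segment, B = (μ₀I/4πd)(sinθ₁ + sinθ₂), where θ₁, θ₂ are the angles from the perpendicular to each end.
The perpendicular from the point meets the wire at its midpoint, so each end is L/2 = 0.03095 m away along the wire.
sinθ₁ = 0.03095/√(0.03095²+0.0352²) = 0.6603; sinθ₂ = 0.03095/√(0.03095²+0.0352²) = 0.6603.
B = (4π×10⁻⁷ × 0.583) / (4π × 0.0352) × (0.6603 + 0.6603) = 2.19×10⁻⁶ T.

B ≈ 2.19 μT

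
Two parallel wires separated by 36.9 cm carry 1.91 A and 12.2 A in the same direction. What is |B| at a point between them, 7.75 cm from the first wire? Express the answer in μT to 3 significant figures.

B ≈ 3.44 μT

Each long wire gives B = μ₀I/(2πd). Distances are d₁ = 0.0775 m and d₂ = 0.2915 m.
B₁ = 4.93×10⁻⁶ T, B₂ = 8.37×10⁻⁶ T.
Between parallel currents the two contributions point in opposite directions, so they subtract. B = |B₁ − B₂| = |4.93×10⁻⁶ − 8.37×10⁻⁶| = 3.44×10⁻⁶ T.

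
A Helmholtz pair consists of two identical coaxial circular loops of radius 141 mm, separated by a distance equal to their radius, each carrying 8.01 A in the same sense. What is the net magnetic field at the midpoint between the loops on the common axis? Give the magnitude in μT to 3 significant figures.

B ≈ 51.1 μT

Each loop contributes B = μ₀IR²/[2(R²+z²)^(3/2)] on the axis, with z measured from that loop.
Loop 1 (z = 0.0705 m): B₁ = 2.55×10⁻⁵ T. Loop 2 (z = 0.0705 m): B₂ = 2.55×10⁻⁵ T.
The fields add: B = B₁ + B₂ = 5.11×10⁻⁵ T.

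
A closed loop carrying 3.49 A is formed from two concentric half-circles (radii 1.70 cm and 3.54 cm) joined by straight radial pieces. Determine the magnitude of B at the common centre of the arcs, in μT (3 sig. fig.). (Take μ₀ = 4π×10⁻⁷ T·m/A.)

The radial connectors point toward the centre, so dl × r̂ = 0 and they contribute nothing.
Each semicircle gives μ₀I/(4R): inner arc 6.45×10⁻⁵ T, outer arc 3.10×10⁻⁵ T.
The two arcs carry current in opposite angular senses, so their fields oppose: B = |6.45×10⁻⁵ − 3.10×10⁻⁵| = 3.35×10⁻⁵ T.

B ≈ 33.5 μT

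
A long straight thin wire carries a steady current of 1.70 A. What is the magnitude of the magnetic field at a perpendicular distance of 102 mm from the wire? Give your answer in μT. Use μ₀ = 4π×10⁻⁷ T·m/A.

For an infinitely long straight wire, B = μ₀I/(2πd).
B = (4π×10⁻⁷ × 1.70) / (2π × 0.102) = 3.33×10⁻⁶ T.

B ≈ 3.33 μT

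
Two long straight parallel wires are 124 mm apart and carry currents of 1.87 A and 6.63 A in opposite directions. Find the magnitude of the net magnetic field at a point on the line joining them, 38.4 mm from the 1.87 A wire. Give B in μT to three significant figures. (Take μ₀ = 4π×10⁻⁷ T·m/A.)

Each long wire gives B = μ₀I/(2πd). Distances are d₁ = 0.0384 m and d₂ = 0.0856 m.
B₁ = 9.74×10⁻⁶ T, B₂ = 1.55×10⁻⁵ T.
Between antiparallel currents both contributions point the same way, so they add. B = B₁ + B₂ = 9.74×10⁻⁶ + 1.55×10⁻⁵ = 2.52×10⁻⁵ T.

B ≈ 25.2 μT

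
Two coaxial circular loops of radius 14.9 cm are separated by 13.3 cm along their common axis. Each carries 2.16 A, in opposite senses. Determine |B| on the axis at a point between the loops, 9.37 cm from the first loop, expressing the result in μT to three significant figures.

B ≈ 2.71 μT

Each loop contributes B = μ₀IR²/[2(R²+z²)^(3/2)] on the axis, with z measured from that loop.
Loop 1 (z = 0.0937 m): B₁ = 5.53×10⁻⁶ T. Loop 2 (z = 0.0393 m): B₂ = 8.23×10⁻⁶ T.
The fields oppose: B = |B₁ − B₂| = 2.71×10⁻⁶ T.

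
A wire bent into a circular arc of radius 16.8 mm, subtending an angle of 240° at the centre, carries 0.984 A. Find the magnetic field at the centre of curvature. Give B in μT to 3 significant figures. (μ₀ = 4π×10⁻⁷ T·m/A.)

B ≈ 24.5 μT

The Biot–Savart field of a circular arc at its centre is B = μ₀Iφ/(4πR), with φ = 4.189 rad.
B = (4π×10⁻⁷ × 0.984 × 4.189) / (4π × 0.0168) = 2.45×10⁻⁵ T.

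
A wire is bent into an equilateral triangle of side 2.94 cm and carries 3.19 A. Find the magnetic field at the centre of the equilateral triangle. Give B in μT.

Each side is a finite straight segment at perpendicular distance d = a/(2 tan(π/3)) = 0.008487 m from the centre, with end-angles ±π/3.
One side contributes B₁ = (μ₀I/4πd)·2 sin(π/3) = 6.51×10⁻⁵ T.
All 3 sides add in the same direction: B = 3 × 6.51×10⁻⁵ = 1.95×10⁻⁴ T.

B ≈ 195 μT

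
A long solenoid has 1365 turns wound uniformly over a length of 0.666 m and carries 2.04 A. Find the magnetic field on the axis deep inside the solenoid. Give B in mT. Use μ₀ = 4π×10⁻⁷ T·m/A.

B ≈ 5.25 mT

Inside a long solenoid, B = μ₀nI with n = 2050 turns/m.
B = 4π×10⁻⁷ × 2050 × 2.04 = 5.25×10⁻³ T.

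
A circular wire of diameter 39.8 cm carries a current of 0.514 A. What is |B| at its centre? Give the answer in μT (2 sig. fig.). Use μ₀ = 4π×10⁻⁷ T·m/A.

B ≈ 1.6 μT

At the centre of a circular loop the Biot–Savart law gives B = μ₀I/(2R) (so R = 0.199 m).
B = (4π×10⁻⁷ × 0.514) / (2 × 0.199) = 1.62×10⁻⁶ T.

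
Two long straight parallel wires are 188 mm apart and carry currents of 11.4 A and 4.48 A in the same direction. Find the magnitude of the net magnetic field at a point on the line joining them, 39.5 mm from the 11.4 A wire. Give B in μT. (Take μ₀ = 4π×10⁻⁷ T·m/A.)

B ≈ 51.7 μT

Each long wire gives B = μ₀I/(2πd). Distances are d₁ = 0.0395 m and d₂ = 0.1485 m.
B₁ = 5.77×10⁻⁵ T, B₂ = 6.03×10⁻⁶ T.
Between parallel currents the two contributions point in opposite directions, so they subtract. B = |B₁ − B₂| = |5.77×10⁻⁵ − 6.03×10⁻⁶| = 5.17×10⁻⁵ T.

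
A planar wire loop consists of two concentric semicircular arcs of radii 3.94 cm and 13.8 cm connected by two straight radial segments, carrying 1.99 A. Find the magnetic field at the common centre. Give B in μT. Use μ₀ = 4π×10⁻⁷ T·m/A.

The radial connectors point toward the centre, so dl × r̂ = 0 and they contribute nothing.
Each semicircle gives μ₀I/(4R): inner arc 1.59×10⁻⁵ T, outer arc 4.53×10⁻⁶ T.
The two arcs carry current in opposite angular senses, so their fields oppose: B = |1.59×10⁻⁵ − 4.53×10⁻⁶| = 1.13×10⁻⁵ T.

B ≈ 11.3 μT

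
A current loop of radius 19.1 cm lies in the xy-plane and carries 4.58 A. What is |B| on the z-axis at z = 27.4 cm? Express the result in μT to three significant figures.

B ≈ 2.82 μT

On the axis of a circular loop, B = μ₀IR² / [2(R²+z²)^(3/2)].
R² + z² = (0.191)² + (0.274)² = 0.1116 m², and (R²+z²)^(3/2) = 3.73×10⁻² m³.
B = (4π×10⁻⁷ × 4.58 × 0.03648) / (2 × 3.73×10⁻²) = 2.82×10⁻⁶ T.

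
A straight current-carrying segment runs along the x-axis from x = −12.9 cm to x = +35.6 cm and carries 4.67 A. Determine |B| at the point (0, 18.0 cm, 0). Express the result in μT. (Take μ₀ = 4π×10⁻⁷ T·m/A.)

For a finite straight segment, B = (μ₀I/4πd)(sinθ₁ + sinθ₂), where θ₁, θ₂ are the angles from the perpendicular to each end.
The perpendicular distance is d = 0.18 m; the end-offsets along the wire are a = 0.129 m and b = 0.356 m.
sinθ₁ = 0.129/√(0.129²+0.18²) = 0.5825; sinθ₂ = 0.356/√(0.356²+0.18²) = 0.8924.
B = (4π×10⁻⁷ × 4.67) / (4π × 0.18) × (0.5825 + 0.8924) = 3.83×10⁻⁶ T.

B ≈ 3.83 μT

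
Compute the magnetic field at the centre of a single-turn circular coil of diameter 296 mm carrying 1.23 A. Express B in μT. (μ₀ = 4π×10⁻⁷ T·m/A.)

B ≈ 5.22 μT

At the centre of a circular loop the Biot–Savart law gives B = μ₀I/(2R) (so R = 0.148 m).
B = (4π×10⁻⁷ × 1.23) / (2 × 0.148) = 5.22×10⁻⁶ T.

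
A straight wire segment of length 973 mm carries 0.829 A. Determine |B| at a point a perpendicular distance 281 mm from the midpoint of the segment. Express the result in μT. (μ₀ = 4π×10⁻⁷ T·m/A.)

For a finite straight segment, B = (μ₀I/4πd)(sinθ₁ + sinθ₂), where θ₁, θ₂ are the angles from the perpendicular to each end.
The perpendicular from the point meets the wire at its midpoint, so each end is L/2 = 0.4865 m away along the wire.
sinθ₁ = 0.4865/√(0.4865²+0.281²) = 0.8659; sinθ₂ = 0.4865/√(0.4865²+0.281²) = 0.8659.
B = (4π×10⁻⁷ × 0.829) / (4π × 0.281) × (0.8659 + 0.8659) = 5.11×10⁻⁷ T.

B ≈ 0.511 μT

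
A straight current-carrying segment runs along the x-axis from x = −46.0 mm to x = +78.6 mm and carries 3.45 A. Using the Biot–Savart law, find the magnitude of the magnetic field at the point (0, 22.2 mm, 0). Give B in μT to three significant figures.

For a finite straight segment, B = (μ₀I/4πd)(sinθ₁ + sinθ₂), where θ₁, θ₂ are the angles from the perpendicular to each end.
The perpendicular distance is d = 0.0222 m; the end-offsets along the wire are a = 0.046 m and b = 0.0786 m.
sinθ₁ = 0.046/√(0.046²+0.0222²) = 0.9006; sinθ₂ = 0.0786/√(0.0786²+0.0222²) = 0.9624.
B = (4π×10⁻⁷ × 3.45) / (4π × 0.0222) × (0.9006 + 0.9624) = 2.90×10⁻⁵ T.

B ≈ 29.0 μT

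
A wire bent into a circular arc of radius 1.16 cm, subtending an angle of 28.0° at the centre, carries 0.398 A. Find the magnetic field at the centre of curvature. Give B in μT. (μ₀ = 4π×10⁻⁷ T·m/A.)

B ≈ 1.68 μT

The Biot–Savart field of a circular arc at its centre is B = μ₀Iφ/(4πR), with φ = 0.4887 rad.
B = (4π×10⁻⁷ × 0.398 × 0.4887) / (4π × 0.0116) = 1.68×10⁻⁶ T.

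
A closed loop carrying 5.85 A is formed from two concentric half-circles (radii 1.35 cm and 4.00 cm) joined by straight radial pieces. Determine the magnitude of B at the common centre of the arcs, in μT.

B ≈ 90.2 μT

The radial connectors point toward the centre, so dl × r̂ = 0 and they contribute nothing.
Each semicircle gives μ₀I/(4R): inner arc 1.36×10⁻⁴ T, outer arc 4.59×10⁻⁵ T.
The two arcs carry current in opposite angular senses, so their fields oppose: B = |1.36×10⁻⁴ − 4.59×10⁻⁵| = 9.02×10⁻⁵ T.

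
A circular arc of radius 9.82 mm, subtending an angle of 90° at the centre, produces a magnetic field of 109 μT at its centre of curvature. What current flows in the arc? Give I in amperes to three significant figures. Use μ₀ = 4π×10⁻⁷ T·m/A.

For a circular arc, B = μ₀Iφ/(4πR) with φ in radians; here φ = 1.571 rad.
So I = 4πRB/(μ₀φ) = 4π × 0.00982 × 1.09×10⁻⁴ / (4π×10⁻⁷ × 1.571) = 6.81 A.

I ≈ 6.81 A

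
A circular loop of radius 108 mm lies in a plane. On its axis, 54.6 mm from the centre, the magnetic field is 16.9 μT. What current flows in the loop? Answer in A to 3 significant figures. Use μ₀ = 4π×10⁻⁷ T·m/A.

I ≈ 4.09 A

On the axis of a loop, B = μ₀IR²/[2(R²+z²)^(3/2)], so I = 2B(R²+z²)^(3/2)/(μ₀R²).
R² + z² = 0.01166 + 0.002981 = 0.01465 m²; raised to 3/2 gives 1.77×10⁻³ m³.
I = 2 × 1.69×10⁻⁵ × 1.77×10⁻³ / (1.26×10⁻⁶ × 0.01166) = 4.09 A.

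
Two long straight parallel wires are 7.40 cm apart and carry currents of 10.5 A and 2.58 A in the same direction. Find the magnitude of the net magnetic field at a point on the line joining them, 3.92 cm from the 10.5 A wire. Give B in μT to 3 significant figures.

B ≈ 38.7 μT

Each long wire gives B = μ₀I/(2πd). Distances are d₁ = 0.0392 m and d₂ = 0.0348 m.
B₁ = 5.36×10⁻⁵ T, B₂ = 1.48×10⁻⁵ T.
Between parallel currents the two contributions point in opposite directions, so they subtract. B = |B₁ − B₂| = |5.36×10⁻⁵ − 1.48×10⁻⁵| = 3.87×10⁻⁵ T.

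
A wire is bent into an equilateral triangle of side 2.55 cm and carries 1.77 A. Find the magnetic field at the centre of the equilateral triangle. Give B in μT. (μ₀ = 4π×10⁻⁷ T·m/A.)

B ≈ 125 μT

Each side is a finite straight segment at perpendicular distance d = a/(2 tan(π/3)) = 0.007361 m from the centre, with end-angles ±π/3.
One side contributes B₁ = (μ₀I/4πd)·2 sin(π/3) = 4.16×10⁻⁵ T.
All 3 sides add in the same direction: B = 3 × 4.16×10⁻⁵ = 1.25×10⁻⁴ T.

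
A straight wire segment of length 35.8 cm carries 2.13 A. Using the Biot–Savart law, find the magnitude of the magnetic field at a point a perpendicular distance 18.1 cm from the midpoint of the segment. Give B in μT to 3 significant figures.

For a finite straight segment, B = (μ₀I/4πd)(sinθ₁ + sinθ₂), where θ₁, θ₂ are the angles from the perpendicular to each end.
The perpendicular from the point meets the wire at its midpoint, so each end is L/2 = 0.179 m away along the wire.
sinθ₁ = 0.179/√(0.179²+0.181²) = 0.7032; sinθ₂ = 0.179/√(0.179²+0.181²) = 0.7032.
B = (4π×10⁻⁷ × 2.13) / (4π × 0.181) × (0.7032 + 0.7032) = 1.65×10⁻⁶ T.

B ≈ 1.65 μT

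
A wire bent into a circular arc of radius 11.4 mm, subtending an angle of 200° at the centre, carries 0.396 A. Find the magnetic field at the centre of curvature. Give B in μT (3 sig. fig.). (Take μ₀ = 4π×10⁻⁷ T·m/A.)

The Biot–Savart field of a circular arc at its centre is B = μ₀Iφ/(4πR), with φ = 3.491 rad.
B = (4π×10⁻⁷ × 0.396 × 3.491) / (4π × 0.0114) = 1.21×10⁻⁵ T.

B ≈ 12.1 μT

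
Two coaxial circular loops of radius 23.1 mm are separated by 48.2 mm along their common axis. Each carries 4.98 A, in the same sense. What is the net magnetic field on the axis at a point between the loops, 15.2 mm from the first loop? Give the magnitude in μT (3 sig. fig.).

Each loop contributes B = μ₀IR²/[2(R²+z²)^(3/2)] on the axis, with z measured from that loop.
Loop 1 (z = 0.0152 m): B₁ = 7.90×10⁻⁵ T. Loop 2 (z = 0.033 m): B₂ = 2.55×10⁻⁵ T.
The fields add: B = B₁ + B₂ = 1.05×10⁻⁴ T.

B ≈ 105 μT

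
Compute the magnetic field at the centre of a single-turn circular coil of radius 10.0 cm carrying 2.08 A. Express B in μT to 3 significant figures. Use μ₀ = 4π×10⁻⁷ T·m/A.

B ≈ 13.1 μT

At the centre of a circular loop the Biot–Savart law gives B = μ₀I/(2R).
B = (4π×10⁻⁷ × 2.08) / (2 × 0.1) = 1.31×10⁻⁵ T.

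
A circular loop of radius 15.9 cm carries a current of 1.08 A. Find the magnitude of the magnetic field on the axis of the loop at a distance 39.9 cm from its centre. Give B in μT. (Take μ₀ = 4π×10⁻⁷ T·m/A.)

On the axis of a circular loop, B = μ₀IR² / [2(R²+z²)^(3/2)].
R² + z² = (0.159)² + (0.399)² = 0.1845 m², and (R²+z²)^(3/2) = 7.92×10⁻² m³.
B = (4π×10⁻⁷ × 1.08 × 0.02528) / (2 × 7.92×10⁻²) = 2.17×10⁻⁷ T.

B ≈ 0.217 μT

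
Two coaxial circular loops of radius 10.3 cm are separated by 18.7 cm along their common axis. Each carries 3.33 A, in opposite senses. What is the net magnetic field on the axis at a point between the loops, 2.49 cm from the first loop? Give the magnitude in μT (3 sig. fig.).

B ≈ 15.5 μT

Each loop contributes B = μ₀IR²/[2(R²+z²)^(3/2)] on the axis, with z measured from that loop.
Loop 1 (z = 0.0249 m): B₁ = 1.87×10⁻⁵ T. Loop 2 (z = 0.1621 m): B₂ = 3.13×10⁻⁶ T.
The fields oppose: B = |B₁ − B₂| = 1.55×10⁻⁵ T.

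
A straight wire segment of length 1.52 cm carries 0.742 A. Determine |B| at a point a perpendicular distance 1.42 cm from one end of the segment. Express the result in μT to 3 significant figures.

B ≈ 3.82 μT

For a finite straight segment, B = (μ₀I/4πd)(sinθ₁ + sinθ₂), where θ₁, θ₂ are the angles from the perpendicular to each end.
The perpendicular foot is at one end, so the two end-offsets along the wire are 0 and L = 0.0152 m.
sinθ₁ = 0/√(0²+0.0142²) = 0.0000; sinθ₂ = 0.0152/√(0.0152²+0.0142²) = 0.7307.
B = (4π×10⁻⁷ × 0.742) / (4π × 0.0142) × (0.0000 + 0.7307) = 3.82×10⁻⁶ T.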